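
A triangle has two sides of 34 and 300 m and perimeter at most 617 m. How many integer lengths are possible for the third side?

17

Triangle inequality: 266 < x < 334. Perimeter ≤ 617 gives x ≤ 617 − 34 − 300 = 283.
So 266 < x ≤ 283; integers 267 through 283: 17 values.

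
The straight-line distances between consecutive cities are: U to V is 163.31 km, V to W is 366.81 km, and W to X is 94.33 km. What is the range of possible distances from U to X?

109.17 ≤ UX ≤ 624.45 km

The maximum is all hops collinear in one direction: 163.31 + 366.81 + 94.33 = 624.45.
The longest hop is 366.81; the others sum to 257.64. Folding the others back against it leaves at least 366.81 − 257.64 = 109.17.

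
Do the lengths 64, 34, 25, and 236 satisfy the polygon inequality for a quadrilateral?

For a quadrilateral, each side must be shorter than the sum of the others.
Here the longest side is 236, but the remaining 3 sides sum to only 123.

No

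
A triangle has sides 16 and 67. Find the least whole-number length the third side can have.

The third side must be strictly greater than |16 − 67| = 51.
The smallest integer above 51 is 52.

52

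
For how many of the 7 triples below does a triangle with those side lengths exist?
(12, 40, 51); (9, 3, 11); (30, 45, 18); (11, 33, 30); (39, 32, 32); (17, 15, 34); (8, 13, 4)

5

(12,40,51): 12+40 > 51 → valid
(3,9,11): 3+9 > 11 → valid
(18,30,45): 18+30 > 45 → valid
(11,30,33): 11+30 > 33 → valid
(32,32,39): 32+32 > 39 → valid
(15,17,34): 15+17 ≤ 34 → not valid
(4,8,13): 4+8 ≤ 13 → not valid
5 of the 7 triples form a triangle.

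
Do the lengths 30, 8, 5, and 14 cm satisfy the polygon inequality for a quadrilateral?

No

For a quadrilateral, each side must be shorter than the sum of the others.
Here the longest side is 30, but the remaining 3 sides sum to only 27.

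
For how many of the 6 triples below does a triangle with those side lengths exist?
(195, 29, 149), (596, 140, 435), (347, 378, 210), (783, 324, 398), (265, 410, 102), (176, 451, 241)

(29,149,195): 29+149 ≤ 195 → not valid
(140,435,596): 140+435 ≤ 596 → not valid
(210,347,378): 210+347 > 378 → valid
(324,398,783): 324+398 ≤ 783 → not valid
(102,265,410): 102+265 ≤ 410 → not valid
(176,241,451): 176+241 ≤ 451 → not valid
1 of the 6 triples forms a triangle.

1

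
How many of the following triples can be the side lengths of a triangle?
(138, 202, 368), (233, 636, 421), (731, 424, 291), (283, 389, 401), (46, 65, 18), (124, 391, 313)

(138,202,368): 138+202 ≤ 368 → not valid
(233,421,636): 233+421 > 636 → valid
(291,424,731): 291+424 ≤ 731 → not valid
(283,389,401): 283+389 > 401 → valid
(18,46,65): 18+46 ≤ 65 → not valid
(124,313,391): 124+313 > 391 → valid
3 of the 6 triples form a triangle.

3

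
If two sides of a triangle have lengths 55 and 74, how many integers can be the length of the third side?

109

The third side lies in the open interval (19, 129).
Integers from 20 to 128 inclusive: 128 − 20 + 1 = 109.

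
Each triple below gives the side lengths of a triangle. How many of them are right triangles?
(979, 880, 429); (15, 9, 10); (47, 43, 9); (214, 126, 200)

1

(979,880,429): 429²+880² = 958441 = 979² → right
(15,9,10): 9²+10² = 181 < 225 = 15² → obtuse
(47,43,9): 9²+43² = 1930 < 2209 = 47² → obtuse
(214,126,200): 126²+200² = 55876 > 45796 = 214² → acute
1 of the 4 is right.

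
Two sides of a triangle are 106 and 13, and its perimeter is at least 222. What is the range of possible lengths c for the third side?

103 ≤ c < 119

Triangle inequality alone gives 93 < c < 119.
The perimeter condition gives c ≥ 222 − 106 − 13 = 103.
Intersecting the two: 103 ≤ c < 119.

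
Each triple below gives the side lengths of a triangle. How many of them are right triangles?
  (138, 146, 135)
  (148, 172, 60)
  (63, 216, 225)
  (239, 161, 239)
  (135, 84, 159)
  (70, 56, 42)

(138,146,135): 135²+138² = 37269 > 21316 = 146² → acute
(148,172,60): 60²+148² = 25504 < 29584 = 172² → obtuse
(63,216,225): 63²+216² = 50625 = 225² → right
(239,161,239): 161²+239² = 83042 > 57121 = 239² → acute
(135,84,159): 84²+135² = 25281 = 159² → right
(70,56,42): 42²+56² = 4900 = 70² → right
3 of the 6 are right.

3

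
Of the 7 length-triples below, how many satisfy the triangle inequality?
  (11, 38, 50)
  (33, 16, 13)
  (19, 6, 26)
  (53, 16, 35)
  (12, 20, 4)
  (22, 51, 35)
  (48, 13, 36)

2

(11,38,50): 11+38 ≤ 50 → not valid
(13,16,33): 13+16 ≤ 33 → not valid
(6,19,26): 6+19 ≤ 26 → not valid
(16,35,53): 16+35 ≤ 53 → not valid
(4,12,20): 4+12 ≤ 20 → not valid
(22,35,51): 22+35 > 51 → valid
(13,36,48): 13+36 > 48 → valid
2 of the 7 triples form a triangle.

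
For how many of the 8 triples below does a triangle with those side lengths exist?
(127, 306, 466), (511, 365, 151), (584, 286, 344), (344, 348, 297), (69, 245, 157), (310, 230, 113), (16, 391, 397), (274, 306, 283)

6

(127,306,466): 127+306 ≤ 466 → not valid
(151,365,511): 151+365 > 511 → valid
(286,344,584): 286+344 > 584 → valid
(297,344,348): 297+344 > 348 → valid
(69,157,245): 69+157 ≤ 245 → not valid
(113,230,310): 113+230 > 310 → valid
(16,391,397): 16+391 > 397 → valid
(274,283,306): 274+283 > 306 → valid
6 of the 8 triples form a triangle.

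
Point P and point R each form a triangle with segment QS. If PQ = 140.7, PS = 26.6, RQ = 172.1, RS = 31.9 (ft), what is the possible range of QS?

From triangle PQS: |140.7 − 26.6| < QS < 140.7 + 26.6, i.e. 114.1 < QS < 167.3.
From triangle RQS: 140.2 < QS < 204.0.
Both must hold, so QS lies in the intersection.

140.2 < QS < 167.3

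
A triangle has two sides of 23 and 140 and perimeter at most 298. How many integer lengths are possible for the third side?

18

Triangle inequality: 117 < x < 163. Perimeter ≤ 298 gives x ≤ 298 − 23 − 140 = 135.
So 117 < x ≤ 135; integers 118 through 135: 18 values.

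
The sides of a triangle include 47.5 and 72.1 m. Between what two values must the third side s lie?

By the triangle inequality, s must be less than 47.5 + 72.1 = 119.6 and greater than |47.5 − 72.1| = 24.6.

24.6 < s < 119.6 (m)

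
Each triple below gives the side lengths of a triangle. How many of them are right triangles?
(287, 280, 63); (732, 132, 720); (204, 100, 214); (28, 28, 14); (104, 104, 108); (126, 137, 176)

2

(287,280,63): 63²+280² = 82369 = 287² → right
(732,132,720): 132²+720² = 535824 = 732² → right
(204,100,214): 100²+204² = 51616 > 45796 = 214² → acute
(28,28,14): 14²+28² = 980 > 784 = 28² → acute
(104,104,108): 104²+104² = 21632 > 11664 = 108² → acute
(126,137,176): 126²+137² = 34645 > 30976 = 176² → acute
2 of the 6 are right.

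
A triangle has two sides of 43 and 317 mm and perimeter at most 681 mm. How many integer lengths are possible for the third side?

47

Triangle inequality: 274 < x < 360. Perimeter ≤ 681 gives x ≤ 681 − 43 − 317 = 321.
So 274 < x ≤ 321; integers 275 through 321: 47 values.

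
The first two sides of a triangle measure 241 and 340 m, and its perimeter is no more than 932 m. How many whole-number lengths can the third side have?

252

Triangle inequality: 99 < x < 581. Perimeter ≤ 932 gives x ≤ 932 − 241 − 340 = 351.
So 99 < x ≤ 351; integers 100 through 351: 252 values.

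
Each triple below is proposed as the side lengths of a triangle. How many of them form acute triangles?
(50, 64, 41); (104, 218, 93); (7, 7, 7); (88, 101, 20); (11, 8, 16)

2

(50,64,41): 41²+50² = 4181 > 4096 = 64² → acute
(104,218,93): 93+104 ≤ 218, not a triangle
(7,7,7): 7²+7² = 98 > 49 = 7² → acute
(88,101,20): 20²+88² = 8144 < 10201 = 101² → obtuse
(11,8,16): 8²+11² = 185 < 256 = 16² → obtuse
2 of the 5 are acute.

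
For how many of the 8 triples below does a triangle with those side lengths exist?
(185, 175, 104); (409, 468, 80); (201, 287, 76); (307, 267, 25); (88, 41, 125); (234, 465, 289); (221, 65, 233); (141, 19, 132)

6

(104,175,185): 104+175 > 185 → valid
(80,409,468): 80+409 > 468 → valid
(76,201,287): 76+201 ≤ 287 → not valid
(25,267,307): 25+267 ≤ 307 → not valid
(41,88,125): 41+88 > 125 → valid
(234,289,465): 234+289 > 465 → valid
(65,221,233): 65+221 > 233 → valid
(19,132,141): 19+132 > 141 → valid
6 of the 8 triples form a triangle.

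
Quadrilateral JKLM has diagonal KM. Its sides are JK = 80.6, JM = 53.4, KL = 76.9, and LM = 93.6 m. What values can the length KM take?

27.2 < KM < 134.0

From triangle JKM: |80.6 − 53.4| < KM < 80.6 + 53.4, i.e. 27.2 < KM < 134.0.
From triangle LKM: 16.7 < KM < 170.5.
Both must hold, so KM lies in the intersection.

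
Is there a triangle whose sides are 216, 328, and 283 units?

The longest side is 328, and the other two sum to 499.
Since 499 > 328, the triangle inequality holds.

Yes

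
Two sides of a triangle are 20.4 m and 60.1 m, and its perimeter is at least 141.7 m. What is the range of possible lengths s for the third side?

Triangle inequality alone gives 39.7 < s < 80.5.
The perimeter condition gives s ≥ 141.7 − 20.4 − 60.1 = 61.2.
Intersecting the two: 61.2 ≤ s < 80.5.

61.2 ≤ s < 80.5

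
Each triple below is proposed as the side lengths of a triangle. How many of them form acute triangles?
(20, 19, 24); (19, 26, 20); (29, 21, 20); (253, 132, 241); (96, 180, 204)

(20,19,24): 19²+20² = 761 > 576 = 24² → acute
(19,26,20): 19²+20² = 761 > 676 = 26² → acute
(29,21,20): 20²+21² = 841 = 29² → right
(253,132,241): 132²+241² = 75505 > 64009 = 253² → acute
(96,180,204): 96²+180² = 41616 = 204² → right
3 of the 5 are acute.

3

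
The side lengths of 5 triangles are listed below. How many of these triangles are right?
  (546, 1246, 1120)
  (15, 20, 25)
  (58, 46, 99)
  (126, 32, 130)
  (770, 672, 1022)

(546,1246,1120): 546²+1120² = 1552516 = 1246² → right
(15,20,25): 15²+20² = 625 = 25² → right
(58,46,99): 46²+58² = 5480 < 9801 = 99² → obtuse
(126,32,130): 32²+126² = 16900 = 130² → right
(770,672,1022): 672²+770² = 1044484 = 1022² → right
4 of the 5 are right.

4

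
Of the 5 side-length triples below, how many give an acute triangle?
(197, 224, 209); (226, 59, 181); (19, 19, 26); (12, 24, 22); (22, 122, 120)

3

(197,224,209): 197²+209² = 82490 > 50176 = 224² → acute
(226,59,181): 59²+181² = 36242 < 51076 = 226² → obtuse
(19,19,26): 19²+19² = 722 > 676 = 26² → acute
(12,24,22): 12²+22² = 628 > 576 = 24² → acute
(22,122,120): 22²+120² = 14884 = 122² → right
3 of the 5 are acute.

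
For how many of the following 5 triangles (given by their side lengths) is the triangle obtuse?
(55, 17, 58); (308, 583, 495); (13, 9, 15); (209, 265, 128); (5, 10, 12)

3

(55,17,58): 17²+55² = 3314 < 3364 = 58² → obtuse
(308,583,495): 308²+495² = 339889 = 583² → right
(13,9,15): 9²+13² = 250 > 225 = 15² → acute
(209,265,128): 128²+209² = 60065 < 70225 = 265² → obtuse
(5,10,12): 5²+10² = 125 < 144 = 12² → obtuse
3 of the 5 are obtuse.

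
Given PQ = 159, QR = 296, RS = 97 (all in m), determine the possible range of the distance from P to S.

The maximum is all hops collinear in one direction: 159 + 296 + 97 = 552.
The longest hop is 296; the others sum to 256. Folding the others back against it leaves at least 296 − 256 = 40.

40 ≤ PS ≤ 552 m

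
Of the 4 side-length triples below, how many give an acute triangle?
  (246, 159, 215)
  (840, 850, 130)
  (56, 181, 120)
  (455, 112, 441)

1

(246,159,215): 159²+215² = 71506 > 60516 = 246² → acute
(840,850,130): 130²+840² = 722500 = 850² → right
(56,181,120): 56+120 ≤ 181, not a triangle
(455,112,441): 112²+441² = 207025 = 455² → right
1 of the 4 is acute.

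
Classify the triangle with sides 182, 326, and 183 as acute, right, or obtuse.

obtuse

Compare the square of the longest side to the sum of squares of the other two: 182² + 183² = 66613 < 106276 = 326².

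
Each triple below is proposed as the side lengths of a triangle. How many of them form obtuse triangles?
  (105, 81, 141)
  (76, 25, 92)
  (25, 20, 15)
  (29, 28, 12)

(105,81,141): 81²+105² = 17586 < 19881 = 141² → obtuse
(76,25,92): 25²+76² = 6401 < 8464 = 92² → obtuse
(25,20,15): 15²+20² = 625 = 25² → right
(29,28,12): 12²+28² = 928 > 841 = 29² → acute
2 of the 4 are obtuse.

2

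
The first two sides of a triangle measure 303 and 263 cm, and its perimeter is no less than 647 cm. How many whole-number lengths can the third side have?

485

Triangle inequality: 40 < x < 566. Perimeter ≥ 647 gives x ≥ 647 − 303 − 263 = 81.
So 81 ≤ x < 566; integers 81 through 565: 485 values.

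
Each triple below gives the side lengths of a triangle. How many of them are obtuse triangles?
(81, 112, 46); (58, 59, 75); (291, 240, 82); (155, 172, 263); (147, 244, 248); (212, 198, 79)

(81,112,46): 46²+81² = 8677 < 12544 = 112² → obtuse
(58,59,75): 58²+59² = 6845 > 5625 = 75² → acute
(291,240,82): 82²+240² = 64324 < 84681 = 291² → obtuse
(155,172,263): 155²+172² = 53609 < 69169 = 263² → obtuse
(147,244,248): 147²+244² = 81145 > 61504 = 248² → acute
(212,198,79): 79²+198² = 45445 > 44944 = 212² → acute
3 of the 6 are obtuse.

3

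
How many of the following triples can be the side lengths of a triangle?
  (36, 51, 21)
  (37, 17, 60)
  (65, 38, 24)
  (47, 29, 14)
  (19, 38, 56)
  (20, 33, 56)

(21,36,51): 21+36 > 51 → valid
(17,37,60): 17+37 ≤ 60 → not valid
(24,38,65): 24+38 ≤ 65 → not valid
(14,29,47): 14+29 ≤ 47 → not valid
(19,38,56): 19+38 > 56 → valid
(20,33,56): 20+33 ≤ 56 → not valid
2 of the 6 triples form a triangle.

2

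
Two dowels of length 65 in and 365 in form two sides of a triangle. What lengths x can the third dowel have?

300 < x < 430

By the triangle inequality, x must be less than 65 + 365 = 430 and greater than |65 − 365| = 300.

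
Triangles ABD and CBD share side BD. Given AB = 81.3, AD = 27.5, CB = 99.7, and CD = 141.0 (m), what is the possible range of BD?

53.8 < BD < 108.8

From triangle ABD: |81.3 − 27.5| < BD < 81.3 + 27.5, i.e. 53.8 < BD < 108.8.
From triangle CBD: 41.3 < BD < 240.7.
Both must hold, so BD lies in the intersection.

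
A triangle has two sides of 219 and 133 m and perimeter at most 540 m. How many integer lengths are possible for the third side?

Triangle inequality: 86 < x < 352. Perimeter ≤ 540 gives x ≤ 540 − 219 − 133 = 188.
So 86 < x ≤ 188; integers 87 through 188: 102 values.

102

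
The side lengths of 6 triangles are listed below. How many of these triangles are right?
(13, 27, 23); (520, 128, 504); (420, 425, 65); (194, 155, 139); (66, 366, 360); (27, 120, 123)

(13,27,23): 13²+23² = 698 < 729 = 27² → obtuse
(520,128,504): 128²+504² = 270400 = 520² → right
(420,425,65): 65²+420² = 180625 = 425² → right
(194,155,139): 139²+155² = 43346 > 37636 = 194² → acute
(66,366,360): 66²+360² = 133956 = 366² → right
(27,120,123): 27²+120² = 15129 = 123² → right
4 of the 6 are right.

4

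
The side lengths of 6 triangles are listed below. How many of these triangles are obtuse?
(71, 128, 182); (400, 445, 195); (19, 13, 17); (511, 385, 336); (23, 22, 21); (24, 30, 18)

1

(71,128,182): 71²+128² = 21425 < 33124 = 182² → obtuse
(400,445,195): 195²+400² = 198025 = 445² → right
(19,13,17): 13²+17² = 458 > 361 = 19² → acute
(511,385,336): 336²+385² = 261121 = 511² → right
(23,22,21): 21²+22² = 925 > 529 = 23² → acute
(24,30,18): 18²+24² = 900 = 30² → right
1 of the 6 is obtuse.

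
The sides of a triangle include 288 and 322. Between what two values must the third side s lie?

By the triangle inequality, s must be less than 288 + 322 = 610 and greater than |288 − 322| = 34.

34 < s < 610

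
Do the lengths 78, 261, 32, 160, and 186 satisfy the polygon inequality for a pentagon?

Yes

A pentagon exists iff every side is shorter than the sum of the others — equivalently, the longest side is less than the sum of the rest.
Longest side 261 < 456 (sum of the remaining 4), so yes.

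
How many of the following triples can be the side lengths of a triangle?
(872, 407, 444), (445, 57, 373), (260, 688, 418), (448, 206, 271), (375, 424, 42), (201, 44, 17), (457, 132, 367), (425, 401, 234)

(407,444,872): 407+444 ≤ 872 → not valid
(57,373,445): 57+373 ≤ 445 → not valid
(260,418,688): 260+418 ≤ 688 → not valid
(206,271,448): 206+271 > 448 → valid
(42,375,424): 42+375 ≤ 424 → not valid
(17,44,201): 17+44 ≤ 201 → not valid
(132,367,457): 132+367 > 457 → valid
(234,401,425): 234+401 > 425 → valid
3 of the 8 triples form a triangle.

3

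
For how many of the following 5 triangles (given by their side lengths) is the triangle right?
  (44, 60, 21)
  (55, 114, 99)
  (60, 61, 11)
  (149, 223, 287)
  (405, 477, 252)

(44,60,21): 21²+44² = 2377 < 3600 = 60² → obtuse
(55,114,99): 55²+99² = 12826 < 12996 = 114² → obtuse
(60,61,11): 11²+60² = 3721 = 61² → right
(149,223,287): 149²+223² = 71930 < 82369 = 287² → obtuse
(405,477,252): 252²+405² = 227529 = 477² → right
2 of the 5 are right.

2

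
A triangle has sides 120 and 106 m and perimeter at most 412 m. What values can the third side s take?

Triangle inequality alone gives 14 < s < 226.
The perimeter condition gives s ≤ 412 − 120 − 106 = 186.
Intersecting the two: 14 < s ≤ 186.

14 < s ≤ 186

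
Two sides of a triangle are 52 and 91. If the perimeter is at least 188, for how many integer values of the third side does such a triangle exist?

98

Triangle inequality: 39 < x < 143. Perimeter ≥ 188 gives x ≥ 188 − 52 − 91 = 45.
So 45 ≤ x < 143; integers 45 through 142: 98 values.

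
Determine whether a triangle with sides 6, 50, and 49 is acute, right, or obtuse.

Compare the square of the longest side to the sum of squares of the other two: 6² + 49² = 2437 < 2500 = 50².

obtuse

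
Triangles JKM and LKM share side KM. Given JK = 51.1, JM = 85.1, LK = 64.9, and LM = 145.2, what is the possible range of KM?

From triangle JKM: |51.1 − 85.1| < KM < 51.1 + 85.1, i.e. 34.0 < KM < 136.2.
From triangle LKM: 80.3 < KM < 210.1.
Both must hold, so KM lies in the intersection.

80.3 < KM < 136.2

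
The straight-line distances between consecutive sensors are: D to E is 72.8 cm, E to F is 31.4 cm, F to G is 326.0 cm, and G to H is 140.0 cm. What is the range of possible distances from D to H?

The maximum is all hops collinear in one direction: 72.8 + 31.4 + 326.0 + 140.0 = 570.2.
The longest hop is 326.0; the others sum to 244.2. Folding the others back against it leaves at least 326.0 − 244.2 = 81.8.

81.8 ≤ DH ≤ 570.2 cm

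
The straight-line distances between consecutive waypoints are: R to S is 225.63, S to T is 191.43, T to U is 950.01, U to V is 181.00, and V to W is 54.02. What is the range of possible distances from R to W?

297.93 ≤ RW ≤ 1602.09

The maximum is all hops collinear in one direction: 225.63 + 191.43 + 950.01 + 181.00 + 54.02 = 1602.09.
The longest hop is 950.01; the others sum to 652.08. Folding the others back against it leaves at least 950.01 − 652.08 = 297.93.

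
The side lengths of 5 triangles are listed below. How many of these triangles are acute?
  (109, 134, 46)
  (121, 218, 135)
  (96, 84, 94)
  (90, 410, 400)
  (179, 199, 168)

(109,134,46): 46²+109² = 13997 < 17956 = 134² → obtuse
(121,218,135): 121²+135² = 32866 < 47524 = 218² → obtuse
(96,84,94): 84²+94² = 15892 > 9216 = 96² → acute
(90,410,400): 90²+400² = 168100 = 410² → right
(179,199,168): 168²+179² = 60265 > 39601 = 199² → acute
2 of the 5 are acute.

2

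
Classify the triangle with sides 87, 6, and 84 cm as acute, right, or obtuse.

Compare the square of the longest side to the sum of squares of the other two: 6² + 84² = 7092 < 7569 = 87².

obtuse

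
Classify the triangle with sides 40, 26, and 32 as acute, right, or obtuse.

Compare the square of the longest side to the sum of squares of the other two: 26² + 32² = 1700 > 1600 = 40².

acute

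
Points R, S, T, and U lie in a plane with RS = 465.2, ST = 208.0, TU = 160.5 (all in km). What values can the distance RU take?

96.7 ≤ RU ≤ 833.7 km

The maximum is all hops collinear in one direction: 465.2 + 208.0 + 160.5 = 833.7.
The longest hop is 465.2; the others sum to 368.5. Folding the others back against it leaves at least 465.2 − 368.5 = 96.7.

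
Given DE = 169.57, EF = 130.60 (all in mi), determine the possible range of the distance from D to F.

By the triangle inequality, |169.57 − 130.60| ≤ DF ≤ 169.57 + 130.60.

38.97 ≤ DF ≤ 300.17 mi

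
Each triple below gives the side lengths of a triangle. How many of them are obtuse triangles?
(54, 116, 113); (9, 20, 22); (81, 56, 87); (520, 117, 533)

1

(54,116,113): 54²+113² = 15685 > 13456 = 116² → acute
(9,20,22): 9²+20² = 481 < 484 = 22² → obtuse
(81,56,87): 56²+81² = 9697 > 7569 = 87² → acute
(520,117,533): 117²+520² = 284089 = 533² → right
1 of the 4 is obtuse.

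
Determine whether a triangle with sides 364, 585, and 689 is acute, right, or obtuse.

right

Compare the square of the longest side to the sum of squares of the other two: 364² + 585² = 474721 = 689².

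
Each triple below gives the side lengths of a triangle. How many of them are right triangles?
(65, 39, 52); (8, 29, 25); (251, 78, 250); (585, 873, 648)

2

(65,39,52): 39²+52² = 4225 = 65² → right
(8,29,25): 8²+25² = 689 < 841 = 29² → obtuse
(251,78,250): 78²+250² = 68584 > 63001 = 251² → acute
(585,873,648): 585²+648² = 762129 = 873² → right
2 of the 4 are right.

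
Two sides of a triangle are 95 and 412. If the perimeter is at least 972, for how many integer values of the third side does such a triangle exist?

Triangle inequality: 317 < x < 507. Perimeter ≥ 972 gives x ≥ 972 − 95 − 412 = 465.
So 465 ≤ x < 507; integers 465 through 506: 42 values.

42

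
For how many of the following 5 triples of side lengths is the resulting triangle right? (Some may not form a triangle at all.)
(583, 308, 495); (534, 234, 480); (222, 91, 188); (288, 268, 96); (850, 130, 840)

3

(583,308,495): 308²+495² = 339889 = 583² → right
(534,234,480): 234²+480² = 285156 = 534² → right
(222,91,188): 91²+188² = 43625 < 49284 = 222² → obtuse
(288,268,96): 96²+268² = 81040 < 82944 = 288² → obtuse
(850,130,840): 130²+840² = 722500 = 850² → right
3 of the 5 are right.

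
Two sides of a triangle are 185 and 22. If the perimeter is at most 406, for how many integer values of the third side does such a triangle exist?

Triangle inequality: 163 < x < 207. Perimeter ≤ 406 gives x ≤ 406 − 185 − 22 = 199.
So 163 < x ≤ 199; integers 164 through 199: 36 values.

36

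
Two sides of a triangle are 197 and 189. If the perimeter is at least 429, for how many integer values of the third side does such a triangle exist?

Triangle inequality: 8 < x < 386. Perimeter ≥ 429 gives x ≥ 429 − 197 − 189 = 43.
So 43 ≤ x < 386; integers 43 through 385: 343 values.

343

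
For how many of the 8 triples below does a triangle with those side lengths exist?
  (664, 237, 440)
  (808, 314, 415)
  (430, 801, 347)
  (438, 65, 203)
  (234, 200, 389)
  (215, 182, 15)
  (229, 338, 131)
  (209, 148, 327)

4

(237,440,664): 237+440 > 664 → valid
(314,415,808): 314+415 ≤ 808 → not valid
(347,430,801): 347+430 ≤ 801 → not valid
(65,203,438): 65+203 ≤ 438 → not valid
(200,234,389): 200+234 > 389 → valid
(15,182,215): 15+182 ≤ 215 → not valid
(131,229,338): 131+229 > 338 → valid
(148,209,327): 148+209 > 327 → valid
4 of the 8 triples form a triangle.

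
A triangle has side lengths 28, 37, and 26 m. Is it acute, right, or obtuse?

acute

Compare the square of the longest side to the sum of squares of the other two: 26² + 28² = 1460 > 1369 = 37².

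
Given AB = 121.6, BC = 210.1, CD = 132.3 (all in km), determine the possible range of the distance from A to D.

The maximum is all hops collinear in one direction: 121.6 + 210.1 + 132.3 = 464.0.
The longest hop is 210.1; the others sum to 253.9. Since 210.1 ≤ 253.9, the path can fold back on itself completely, so the minimum distance is 0.

0 ≤ AD ≤ 464.0 km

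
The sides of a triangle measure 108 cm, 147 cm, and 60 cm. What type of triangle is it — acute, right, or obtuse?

obtuse

Compare the square of the longest side to the sum of squares of the other two: 60² + 108² = 15264 < 21609 = 147².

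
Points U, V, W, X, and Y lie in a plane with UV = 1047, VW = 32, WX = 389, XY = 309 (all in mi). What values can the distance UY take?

317 ≤ UY ≤ 1777 mi

The maximum is all hops collinear in one direction: 1047 + 32 + 389 + 309 = 1777.
The longest hop is 1047; the others sum to 730. Folding the others back against it leaves at least 1047 − 730 = 317.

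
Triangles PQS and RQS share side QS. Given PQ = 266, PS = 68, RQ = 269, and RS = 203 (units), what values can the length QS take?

From triangle PQS: |266 − 68| < QS < 266 + 68, i.e. 198 < QS < 334.
From triangle RQS: 66 < QS < 472.
Both must hold, so QS lies in the intersection.

198 < QS < 334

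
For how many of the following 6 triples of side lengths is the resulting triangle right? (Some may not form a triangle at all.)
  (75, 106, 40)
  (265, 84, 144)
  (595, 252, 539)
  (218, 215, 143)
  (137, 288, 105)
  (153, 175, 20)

(75,106,40): 40²+75² = 7225 < 11236 = 106² → obtuse
(265,84,144): 84+144 ≤ 265, not a triangle
(595,252,539): 252²+539² = 354025 = 595² → right
(218,215,143): 143²+215² = 66674 > 47524 = 218² → acute
(137,288,105): 105+137 ≤ 288, not a triangle
(153,175,20): 20+153 ≤ 175, not a triangle
1 of the 6 is right.

1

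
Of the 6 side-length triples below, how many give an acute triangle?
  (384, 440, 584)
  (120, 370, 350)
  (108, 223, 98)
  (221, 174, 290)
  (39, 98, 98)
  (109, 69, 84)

1

(384,440,584): 384²+440² = 341056 = 584² → right
(120,370,350): 120²+350² = 136900 = 370² → right
(108,223,98): 98+108 ≤ 223, not a triangle
(221,174,290): 174²+221² = 79117 < 84100 = 290² → obtuse
(39,98,98): 39²+98² = 11125 > 9604 = 98² → acute
(109,69,84): 69²+84² = 11817 < 11881 = 109² → obtuse
1 of the 6 is acute.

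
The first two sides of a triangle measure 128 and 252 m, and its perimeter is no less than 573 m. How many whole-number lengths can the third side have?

Triangle inequality: 124 < x < 380. Perimeter ≥ 573 gives x ≥ 573 − 128 − 252 = 193.
So 193 ≤ x < 380; integers 193 through 379: 187 values.

187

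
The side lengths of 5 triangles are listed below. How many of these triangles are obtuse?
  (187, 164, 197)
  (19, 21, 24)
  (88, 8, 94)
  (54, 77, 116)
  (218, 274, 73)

(187,164,197): 164²+187² = 61865 > 38809 = 197² → acute
(19,21,24): 19²+21² = 802 > 576 = 24² → acute
(88,8,94): 8²+88² = 7808 < 8836 = 94² → obtuse
(54,77,116): 54²+77² = 8845 < 13456 = 116² → obtuse
(218,274,73): 73²+218² = 52853 < 75076 = 274² → obtuse
3 of the 5 are obtuse.

3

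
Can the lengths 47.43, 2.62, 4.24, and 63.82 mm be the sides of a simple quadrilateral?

No

For a quadrilateral, each side must be shorter than the sum of the others.
Here the longest side is 63.82, but the remaining 3 sides sum to only 54.29.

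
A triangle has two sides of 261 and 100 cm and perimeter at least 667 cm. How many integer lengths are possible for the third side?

Triangle inequality: 161 < x < 361. Perimeter ≥ 667 gives x ≥ 667 − 261 − 100 = 306.
So 306 ≤ x < 361; integers 306 through 360: 55 values.

55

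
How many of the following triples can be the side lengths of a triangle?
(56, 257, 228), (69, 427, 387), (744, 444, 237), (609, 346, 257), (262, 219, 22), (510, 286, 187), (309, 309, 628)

2

(56,228,257): 56+228 > 257 → valid
(69,387,427): 69+387 > 427 → valid
(237,444,744): 237+444 ≤ 744 → not valid
(257,346,609): 257+346 ≤ 609 → not valid
(22,219,262): 22+219 ≤ 262 → not valid
(187,286,510): 187+286 ≤ 510 → not valid
(309,309,628): 309+309 ≤ 628 → not valid
2 of the 7 triples form a triangle.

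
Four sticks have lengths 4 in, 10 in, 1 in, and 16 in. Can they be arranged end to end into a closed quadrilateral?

No

For a quadrilateral, each side must be shorter than the sum of the others.
Here the longest side is 16, but the remaining 3 sides sum to only 15.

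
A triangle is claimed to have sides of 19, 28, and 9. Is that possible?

The two shorter sides sum to 28, exactly equal to the longest side 28.
That gives only a degenerate (flat) triangle — the inequality must be strict.

No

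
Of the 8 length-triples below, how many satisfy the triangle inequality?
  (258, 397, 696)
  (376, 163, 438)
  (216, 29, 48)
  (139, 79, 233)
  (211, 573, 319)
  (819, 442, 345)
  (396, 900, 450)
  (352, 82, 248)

1

(258,397,696): 258+397 ≤ 696 → not valid
(163,376,438): 163+376 > 438 → valid
(29,48,216): 29+48 ≤ 216 → not valid
(79,139,233): 79+139 ≤ 233 → not valid
(211,319,573): 211+319 ≤ 573 → not valid
(345,442,819): 345+442 ≤ 819 → not valid
(396,450,900): 396+450 ≤ 900 → not valid
(82,248,352): 82+248 ≤ 352 → not valid
1 of the 8 triples forms a triangle.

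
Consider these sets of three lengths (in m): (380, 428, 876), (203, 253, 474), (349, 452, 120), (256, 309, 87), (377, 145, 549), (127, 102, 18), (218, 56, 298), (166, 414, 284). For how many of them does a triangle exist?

(380,428,876): 380+428 ≤ 876 → not valid
(203,253,474): 203+253 ≤ 474 → not valid
(120,349,452): 120+349 > 452 → valid
(87,256,309): 87+256 > 309 → valid
(145,377,549): 145+377 ≤ 549 → not valid
(18,102,127): 18+102 ≤ 127 → not valid
(56,218,298): 56+218 ≤ 298 → not valid
(166,284,414): 166+284 > 414 → valid
3 of the 8 triples form a triangle.

3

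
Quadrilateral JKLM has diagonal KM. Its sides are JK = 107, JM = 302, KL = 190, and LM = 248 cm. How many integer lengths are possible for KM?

From triangle JKM: 195 < KM < 409.
From triangle LKM: 58 < KM < 438.
Intersection: 195 < KM < 409, so integers 196 through 408: 213 values.

213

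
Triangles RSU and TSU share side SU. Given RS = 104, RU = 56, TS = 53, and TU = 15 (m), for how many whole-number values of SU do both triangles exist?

From triangle RSU: 48 < SU < 160.
From triangle TSU: 38 < SU < 68.
Intersection: 48 < SU < 68, so integers 49 through 67: 19 values.

19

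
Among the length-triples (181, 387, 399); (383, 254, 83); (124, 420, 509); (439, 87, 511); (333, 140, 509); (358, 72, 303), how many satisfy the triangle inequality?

(181,387,399): 181+387 > 399 → valid
(83,254,383): 83+254 ≤ 383 → not valid
(124,420,509): 124+420 > 509 → valid
(87,439,511): 87+439 > 511 → valid
(140,333,509): 140+333 ≤ 509 → not valid
(72,303,358): 72+303 > 358 → valid
4 of the 6 triples form a triangle.

4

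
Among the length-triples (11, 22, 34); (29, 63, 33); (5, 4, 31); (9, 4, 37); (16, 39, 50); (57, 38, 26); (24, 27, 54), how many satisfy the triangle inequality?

2

(11,22,34): 11+22 ≤ 34 → not valid
(29,33,63): 29+33 ≤ 63 → not valid
(4,5,31): 4+5 ≤ 31 → not valid
(4,9,37): 4+9 ≤ 37 → not valid
(16,39,50): 16+39 > 50 → valid
(26,38,57): 26+38 > 57 → valid
(24,27,54): 24+27 ≤ 54 → not valid
2 of the 7 triples form a triangle.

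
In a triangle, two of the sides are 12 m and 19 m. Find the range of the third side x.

By the triangle inequality, x must be less than 12 + 19 = 31 and greater than |12 − 19| = 7.

7 < x < 31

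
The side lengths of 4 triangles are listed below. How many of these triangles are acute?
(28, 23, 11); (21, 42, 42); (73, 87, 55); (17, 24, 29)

(28,23,11): 11²+23² = 650 < 784 = 28² → obtuse
(21,42,42): 21²+42² = 2205 > 1764 = 42² → acute
(73,87,55): 55²+73² = 8354 > 7569 = 87² → acute
(17,24,29): 17²+24² = 865 > 841 = 29² → acute
3 of the 4 are acute.

3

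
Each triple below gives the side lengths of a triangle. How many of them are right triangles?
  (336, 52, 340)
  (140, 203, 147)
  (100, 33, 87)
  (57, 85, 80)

2

(336,52,340): 52²+336² = 115600 = 340² → right
(140,203,147): 140²+147² = 41209 = 203² → right
(100,33,87): 33²+87² = 8658 < 10000 = 100² → obtuse
(57,85,80): 57²+80² = 9649 > 7225 = 85² → acute
2 of the 4 are right.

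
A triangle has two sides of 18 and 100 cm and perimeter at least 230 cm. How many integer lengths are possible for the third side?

Triangle inequality: 82 < x < 118. Perimeter ≥ 230 gives x ≥ 230 − 18 − 100 = 112.
So 112 ≤ x < 118; integers 112 through 117: 6 values.

6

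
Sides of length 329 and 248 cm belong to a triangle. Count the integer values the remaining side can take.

495

The third side lies in the open interval (81, 577).
Integers from 82 to 576 inclusive: 576 − 82 + 1 = 495.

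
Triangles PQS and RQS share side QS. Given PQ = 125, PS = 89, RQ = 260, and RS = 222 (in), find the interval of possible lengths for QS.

38 < QS < 214

From triangle PQS: |125 − 89| < QS < 125 + 89, i.e. 36 < QS < 214.
From triangle RQS: 38 < QS < 482.
Both must hold, so QS lies in the intersection.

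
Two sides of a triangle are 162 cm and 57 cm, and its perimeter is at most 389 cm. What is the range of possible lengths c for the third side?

105 < c ≤ 170 cm

Triangle inequality alone gives 105 < c < 219.
The perimeter condition gives c ≤ 389 − 162 − 57 = 170.
Intersecting the two: 105 < c ≤ 170.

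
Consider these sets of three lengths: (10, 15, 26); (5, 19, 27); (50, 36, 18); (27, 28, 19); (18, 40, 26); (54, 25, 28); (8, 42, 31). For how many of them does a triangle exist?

3

(10,15,26): 10+15 ≤ 26 → not valid
(5,19,27): 5+19 ≤ 27 → not valid
(18,36,50): 18+36 > 50 → valid
(19,27,28): 19+27 > 28 → valid
(18,26,40): 18+26 > 40 → valid
(25,28,54): 25+28 ≤ 54 → not valid
(8,31,42): 8+31 ≤ 42 → not valid
3 of the 7 triples form a triangle.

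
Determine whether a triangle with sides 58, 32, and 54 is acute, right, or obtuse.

Compare the square of the longest side to the sum of squares of the other two: 32² + 54² = 3940 > 3364 = 58².

acute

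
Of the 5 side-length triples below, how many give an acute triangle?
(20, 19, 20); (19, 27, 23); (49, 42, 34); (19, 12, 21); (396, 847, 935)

(20,19,20): 19²+20² = 761 > 400 = 20² → acute
(19,27,23): 19²+23² = 890 > 729 = 27² → acute
(49,42,34): 34²+42² = 2920 > 2401 = 49² → acute
(19,12,21): 12²+19² = 505 > 441 = 21² → acute
(396,847,935): 396²+847² = 874225 = 935² → right
4 of the 5 are acute.

4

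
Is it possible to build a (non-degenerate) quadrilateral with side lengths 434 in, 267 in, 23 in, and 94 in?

For a quadrilateral, each side must be shorter than the sum of the others.
Here the longest side is 434, but the remaining 3 sides sum to only 384.

No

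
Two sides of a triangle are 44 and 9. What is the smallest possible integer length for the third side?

The third side must be strictly greater than |44 − 9| = 35.
The smallest integer above 35 is 36.

36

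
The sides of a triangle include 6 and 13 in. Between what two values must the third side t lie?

By the triangle inequality, t must be less than 6 + 13 = 19 and greater than |6 − 13| = 7.

7 < t < 19 (in)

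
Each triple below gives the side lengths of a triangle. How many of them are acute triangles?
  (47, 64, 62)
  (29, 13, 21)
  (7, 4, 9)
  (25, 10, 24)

(47,64,62): 47²+62² = 6053 > 4096 = 64² → acute
(29,13,21): 13²+21² = 610 < 841 = 29² → obtuse
(7,4,9): 4²+7² = 65 < 81 = 9² → obtuse
(25,10,24): 10²+24² = 676 > 625 = 25² → acute
2 of the 4 are acute.

2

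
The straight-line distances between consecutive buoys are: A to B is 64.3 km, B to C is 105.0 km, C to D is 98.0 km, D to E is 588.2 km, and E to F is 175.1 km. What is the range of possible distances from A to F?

The maximum is all hops collinear in one direction: 64.3 + 105.0 + 98.0 + 588.2 + 175.1 = 1030.6.
The longest hop is 588.2; the others sum to 442.4. Folding the others back against it leaves at least 588.2 − 442.4 = 145.8.

145.8 ≤ AF ≤ 1030.6 km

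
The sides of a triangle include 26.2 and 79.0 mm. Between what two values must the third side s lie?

52.8 < s < 105.2 (mm)

By the triangle inequality, s must be less than 26.2 + 79.0 = 105.2 and greater than |26.2 − 79.0| = 52.8.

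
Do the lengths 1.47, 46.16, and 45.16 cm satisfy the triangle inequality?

The longest side is 46.16, and the other two sum to 46.63.
Since 46.63 > 46.16, the triangle inequality holds.

Yes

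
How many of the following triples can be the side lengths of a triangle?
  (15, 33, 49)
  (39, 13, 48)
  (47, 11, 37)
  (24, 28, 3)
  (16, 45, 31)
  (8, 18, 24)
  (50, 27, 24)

(15,33,49): 15+33 ≤ 49 → not valid
(13,39,48): 13+39 > 48 → valid
(11,37,47): 11+37 > 47 → valid
(3,24,28): 3+24 ≤ 28 → not valid
(16,31,45): 16+31 > 45 → valid
(8,18,24): 8+18 > 24 → valid
(24,27,50): 24+27 > 50 → valid
5 of the 7 triples form a triangle.

5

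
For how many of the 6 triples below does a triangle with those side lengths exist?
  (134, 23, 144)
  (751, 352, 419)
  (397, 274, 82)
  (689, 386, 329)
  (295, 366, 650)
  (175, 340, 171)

5

(23,134,144): 23+134 > 144 → valid
(352,419,751): 352+419 > 751 → valid
(82,274,397): 82+274 ≤ 397 → not valid
(329,386,689): 329+386 > 689 → valid
(295,366,650): 295+366 > 650 → valid
(171,175,340): 171+175 > 340 → valid
5 of the 6 triples form a triangle.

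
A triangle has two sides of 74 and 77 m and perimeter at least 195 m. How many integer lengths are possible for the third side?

Triangle inequality: 3 < x < 151. Perimeter ≥ 195 gives x ≥ 195 − 74 − 77 = 44.
So 44 ≤ x < 151; integers 44 through 150: 107 values.

107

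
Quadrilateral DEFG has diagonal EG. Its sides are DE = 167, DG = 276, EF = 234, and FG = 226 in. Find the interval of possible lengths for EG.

From triangle DEG: |167 − 276| < EG < 167 + 276, i.e. 109 < EG < 443.
From triangle FEG: 8 < EG < 460.
Both must hold, so EG lies in the intersection.

109 < EG < 443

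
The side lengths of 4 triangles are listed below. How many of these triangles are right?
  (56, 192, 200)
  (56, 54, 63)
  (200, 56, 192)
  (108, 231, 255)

3

(56,192,200): 56²+192² = 40000 = 200² → right
(56,54,63): 54²+56² = 6052 > 3969 = 63² → acute
(200,56,192): 56²+192² = 40000 = 200² → right
(108,231,255): 108²+231² = 65025 = 255² → right
3 of the 4 are right.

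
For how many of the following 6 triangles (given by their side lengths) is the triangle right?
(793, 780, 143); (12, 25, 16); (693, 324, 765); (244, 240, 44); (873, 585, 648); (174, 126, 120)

5

(793,780,143): 143²+780² = 628849 = 793² → right
(12,25,16): 12²+16² = 400 < 625 = 25² → obtuse
(693,324,765): 324²+693² = 585225 = 765² → right
(244,240,44): 44²+240² = 59536 = 244² → right
(873,585,648): 585²+648² = 762129 = 873² → right
(174,126,120): 120²+126² = 30276 = 174² → right
5 of the 6 are right.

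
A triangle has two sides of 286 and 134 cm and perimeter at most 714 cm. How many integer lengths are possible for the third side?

Triangle inequality: 152 < x < 420. Perimeter ≤ 714 gives x ≤ 714 − 286 − 134 = 294.
So 152 < x ≤ 294; integers 153 through 294: 142 values.

142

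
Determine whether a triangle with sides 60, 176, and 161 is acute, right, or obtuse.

Compare the square of the longest side to the sum of squares of the other two: 60² + 161² = 29521 < 30976 = 176².

obtuse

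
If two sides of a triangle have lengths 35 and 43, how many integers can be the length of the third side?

69

The third side lies in the open interval (8, 78).
Integers from 9 to 77 inclusive: 77 − 9 + 1 = 69.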